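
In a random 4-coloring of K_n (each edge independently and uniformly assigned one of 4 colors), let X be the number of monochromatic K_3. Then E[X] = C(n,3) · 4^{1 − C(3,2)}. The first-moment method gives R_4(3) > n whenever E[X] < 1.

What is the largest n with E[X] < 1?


We need C(n, 3) · 4^{1 − 3} < 1, i.e. C(n, 3) < 4^{3 − 1} = 16.
Check values of n near the boundary:
  n = 3: C(3, 3) = 1; 1 < 16? YES
  n = 4: C(4, 3) = 4; 4 < 16? YES
  n = 5: C(5, 3) = 10; 10 < 16? YES
  n = 6: C(6, 3) = 20; 20 < 16? NO
The largest n with C(n, 3) < 16 is n = 5 (where E[X] = 5/8 ≈ 0.62500). Hence R_4(3) > 5, i.e. R_4(3) ≥ 6.

Largest n = 5; hence R_4(3) > 5.


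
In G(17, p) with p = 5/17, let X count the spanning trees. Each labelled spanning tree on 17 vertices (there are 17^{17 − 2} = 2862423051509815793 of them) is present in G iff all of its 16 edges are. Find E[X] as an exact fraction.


K_17 has 17^{17 − 2} = 2862423051509815793 labelled spanning trees.
For each such spanning tree H, let X_H = 1 if all 16 edges of H are present in G. Then P[X_H = 1] = p^{16} = (5/17)^{16} = 152587890625/48661191875666868481.
By linearity: E[X] = Σ_H E[X_H] = 2862423051509815793 · p^{16} = 2862423051509815793 · 152587890625/48661191875666868481 = 152587890625/17.
Numerically: E[X] ≈ 8.98e+09.

E[X] = 2862423051509815793 · (5/17)^{16} = 152587890625/17 ≈ 8.98e+09.


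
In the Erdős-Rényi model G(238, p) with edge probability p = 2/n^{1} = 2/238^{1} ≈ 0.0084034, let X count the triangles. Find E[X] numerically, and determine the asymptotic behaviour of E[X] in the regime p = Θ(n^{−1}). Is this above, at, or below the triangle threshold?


Number of potential triangles: C(238, 3) = 2218636.
Each occurs with probability p³ ≈ (0.0084034)³ ≈ 5.9341581e-07.
By linearity: E[X] = C(238, 3)·p³ ≈ 2218636 · 5.9341581e-07 ≈ 1.31657.
Here α = 1, so p = 2/n is exactly at the triangle threshold p ~ 1/n. Asymptotically E[X] → c³/6 = 2³/6 = 4/3 ≈ 1.33333, a bounded constant. In this regime the triangle count is asymptotically Poisson(c³/6).

E[X] ≈ 1.31657; in regime p = Θ(1/n^{1}) E[X] stays bounded (at the triangle threshold p ~ 1/n).


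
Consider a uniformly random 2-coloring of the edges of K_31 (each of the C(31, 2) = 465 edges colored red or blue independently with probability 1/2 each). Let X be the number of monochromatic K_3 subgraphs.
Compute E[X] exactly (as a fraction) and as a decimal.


Let X = Σ_S X_S over the C(31, 3) = 4495 subsets S of size 3, where X_S = 1 if the K_3 on S is monochromatic.
For a fixed S, the K_3 on S has C(3, 2) = 3 edges. P[all 3 edges red] = (1/2)^3, and likewise for blue, so P[monochromatic] = 2·(1/2)^3 = 2^{1 − 3} = 1/4.
Summing: E[X] = C(31, 3) · 2^{1 − 3} = 4495 · 1/4 = 4495/4.
Numerically: E[X] ≈ 1123.750.

E[X] = C(31,3)·2^(1−C(3,2)) = 4495/4 ≈ 1123.750.


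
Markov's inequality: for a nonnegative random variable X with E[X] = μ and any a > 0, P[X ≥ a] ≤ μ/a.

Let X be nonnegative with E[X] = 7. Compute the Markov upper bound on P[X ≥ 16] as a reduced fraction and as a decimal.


μ = E[X] = 7, a = 16.
Markov: P[X ≥ 16] ≤ μ/a = (7)/16 = 7/16.
Numerically: ≈ 0.4375.
(Since a = 16 > μ = 7.0000, the bound 7/16 is < 1 and informative.)

P[X ≥ 16] ≤ 7/16 ≈ 0.4375.


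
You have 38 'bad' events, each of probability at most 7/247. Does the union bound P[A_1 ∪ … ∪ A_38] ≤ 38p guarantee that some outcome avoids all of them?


Union bound: P[∪_{i=1}^{38} A_i] ≤ Σ_i P[A_i] ≤ 38·p = 38·(7/247) = 14/13.
Numerically: 14/13 ≈ 1.0769231.
Is 14/13 < 1? NO.
Since the bound 14/13 is ≥ 1, the union bound is uninformative here; it does NOT by itself certify existence.

38·p = 14/13 ≈ 1.0769231; existence NOT certified by the union bound.


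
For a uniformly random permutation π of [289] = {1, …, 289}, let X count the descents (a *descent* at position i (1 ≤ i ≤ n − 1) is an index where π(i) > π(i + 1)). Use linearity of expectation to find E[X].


Write X = Σ X_I over i = 1, …, 288, with X_I the indicator of one descent.
There are 288 indicators.
For each fixed i, the pair (π(i), π(i+1)) is a uniformly random ordered pair of distinct values from {1, …, 289}; by symmetry P[π(i) > π(i+1)] = 1/2.
By linearity: E[X] = 288 · (1/2) = (289 − 1) · (1/2) = 144 ≈ 144.0000.

E[X] = 144 = 144.0000.


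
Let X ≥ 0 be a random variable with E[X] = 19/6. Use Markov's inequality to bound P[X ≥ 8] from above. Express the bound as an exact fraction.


μ = E[X] = 19/6, a = 8.
Markov: P[X ≥ 8] ≤ μ/a = (19/6)/8 = 19/48.
Numerically: ≈ 0.396.
(Since a = 8 > μ = 3.167, the bound 19/48 is < 1 and informative.)

P[X ≥ 8] ≤ 19/48 ≈ 0.396.


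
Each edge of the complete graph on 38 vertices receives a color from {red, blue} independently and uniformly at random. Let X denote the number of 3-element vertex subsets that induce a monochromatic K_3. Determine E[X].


Let X = Σ_S X_S over the C(38, 3) = 8436 subsets S of size 3, where X_S = 1 if the K_3 on S is monochromatic.
For a fixed S, the K_3 on S has C(3, 2) = 3 edges. P[all 3 edges red] = (1/2)^3, and likewise for blue, so P[monochromatic] = 2·(1/2)^3 = 2^{1 − 3} = 1/4.
Summing: E[X] = C(38, 3) · 2^{1 − 3} = 8436 · 1/4 = 2109.
Numerically: E[X] ≈ 2109.0000.

E[X] = C(38,3)·2^(1−C(3,2)) = 2109 ≈ 2109.0000.


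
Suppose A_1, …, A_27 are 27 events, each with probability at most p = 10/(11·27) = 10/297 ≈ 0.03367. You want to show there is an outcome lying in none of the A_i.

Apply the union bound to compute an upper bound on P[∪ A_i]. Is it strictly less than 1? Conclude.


Union bound: P[∪_{i=1}^{27} A_i] ≤ Σ_i P[A_i] ≤ 27·p = 27·(10/297) = 10/11.
Numerically: 10/11 ≈ 0.90909.
Is 10/11 < 1? YES.
Since P[∪ A_i] ≤ 10/11 < 1, the complement has P[∩ A_i^c] ≥ 1 − 10/11 = 1/11 > 0, so some outcome avoids every A_i.

27·p = 10/11 ≈ 0.90909; existence CERTIFIED by the union bound.


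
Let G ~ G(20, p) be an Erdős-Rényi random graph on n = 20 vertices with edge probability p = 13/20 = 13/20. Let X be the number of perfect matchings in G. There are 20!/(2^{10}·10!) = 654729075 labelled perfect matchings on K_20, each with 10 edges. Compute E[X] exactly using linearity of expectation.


K_20 has 20!/(2^{10}·10!) = 654729075 labelled perfect matchings.
For each such perfect matching H, let X_H = 1 if all 10 edges of H are present in G. Then P[X_H = 1] = p^{10} = (13/20)^{10} = 137858491849/10240000000000.
By linearity: E[X] = Σ_H E[X_H] = 654729075 · p^{10} = 654729075 · 137858491849/10240000000000 = 3610398513967632387/409600000000.
Numerically: E[X] ≈ 8.81e+06.

E[X] = 654729075 · (13/20)^{10} = 3610398513967632387/409600000000 ≈ 8.81e+06.


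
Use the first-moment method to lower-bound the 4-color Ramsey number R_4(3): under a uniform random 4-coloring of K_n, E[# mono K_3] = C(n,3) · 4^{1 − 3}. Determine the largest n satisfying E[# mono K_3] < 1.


We need C(n, 3) · 4^{1 − 3} < 1, i.e. C(n, 3) < 4^{3 − 1} = 16.
Check values of n near the boundary:
  n = 3: C(3, 3) = 1; 1 < 16? YES
  n = 4: C(4, 3) = 4; 4 < 16? YES
  n = 5: C(5, 3) = 10; 10 < 16? YES
  n = 6: C(6, 3) = 20; 20 < 16? NO
The largest n with C(n, 3) < 16 is n = 5 (where E[X] = 5/8 ≈ 0.6250000). Hence R_4(3) > 5, i.e. R_4(3) ≥ 6.

Largest n = 5; hence R_4(3) > 5.


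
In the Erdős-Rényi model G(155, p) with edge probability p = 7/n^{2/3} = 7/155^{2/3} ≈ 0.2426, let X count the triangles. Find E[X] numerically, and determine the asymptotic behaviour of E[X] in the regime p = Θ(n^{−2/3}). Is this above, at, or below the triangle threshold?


Number of potential triangles: C(155, 3) = 608685.
Each occurs with probability p³ ≈ (0.2426)³ ≈ 1.427680e-02.
By linearity: E[X] = C(155, 3)·p³ ≈ 608685 · 1.427680e-02 ≈ 8690.0710.
Since α = 2/3 < 1, p = c/n^{2/3} ≫ 1/n is above the triangle threshold p ~ 1/n. Asymptotically E[X] ~ (c³/6)·n^{3(1−α)} = (7³/6)·n^{1} → ∞; triangles are abundant w.h.p.

E[X] ≈ 8690.0710; in regime p = Θ(1/n^{2/3}) E[X] diverges (above the triangle threshold p ~ 1/n).


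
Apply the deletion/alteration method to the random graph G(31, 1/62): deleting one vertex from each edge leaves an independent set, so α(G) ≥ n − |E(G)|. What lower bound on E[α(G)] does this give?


E[|E(G)|] = C(31, 2)·p = 465 · (1/62) = 15/2.
E[α(G)] ≥ n − E[|E(G)|] = 31 − 15/2 = 47/2.
Numerically: ≈ 23.500000.
(This is only a lower bound; the true E[α(G)] may be larger.)

E[α(G)] ≥ 47/2 ≈ 23.500000.


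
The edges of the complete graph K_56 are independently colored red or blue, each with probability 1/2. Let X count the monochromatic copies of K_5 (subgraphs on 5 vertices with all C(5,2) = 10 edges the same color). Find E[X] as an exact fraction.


Let X = Σ_S X_S over the C(56, 5) = 3819816 subsets S of size 5, where X_S = 1 if the K_5 on S is monochromatic.
For a fixed S, the K_5 on S has C(5, 2) = 10 edges. P[all 10 edges red] = (1/2)^10, and likewise for blue, so P[monochromatic] = 2·(1/2)^10 = 2^{1 − 10} = 1/512.
By linearity: E[X] = C(56, 5) · 2^{1 − 10} = 3819816 · 1/512 = 477477/64.
Numerically: E[X] ≈ 7460.57812.

E[X] = C(56,5)·2^(1−C(5,2)) = 477477/64 ≈ 7460.57812.


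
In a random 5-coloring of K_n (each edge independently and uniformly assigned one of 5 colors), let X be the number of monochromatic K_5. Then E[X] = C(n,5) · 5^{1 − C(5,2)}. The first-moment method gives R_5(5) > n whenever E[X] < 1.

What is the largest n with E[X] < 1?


We need C(n, 5) · 5^{1 − 10} < 1, i.e. C(n, 5) < 5^{10 − 1} = 1953125.
Check values of n near the boundary:
  n = 48: C(48, 5) = 1712304; 1712304 < 1953125? YES
  n = 49: C(49, 5) = 1906884; 1906884 < 1953125? YES
  n = 50: C(50, 5) = 2118760; 2118760 < 1953125? NO
  n = 51: C(51, 5) = 2349060; 2349060 < 1953125? NO
The largest n with C(n, 5) < 1953125 is n = 49 (where E[X] = 1906884/1953125 ≈ 0.976325). Hence R_5(5) > 49, i.e. R_5(5) ≥ 50.

Largest n = 49; hence R_5(5) > 49.


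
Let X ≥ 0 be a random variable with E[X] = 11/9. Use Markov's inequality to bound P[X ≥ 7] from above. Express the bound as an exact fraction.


μ = E[X] = 11/9, a = 7.
Markov: P[X ≥ 7] ≤ μ/a = (11/9)/7 = 11/63.
Numerically: ≈ 0.174603.
(Since a = 7 > μ = 1.222222, the bound 11/63 is < 1 and informative.)

P[X ≥ 7] ≤ 11/63 ≈ 0.174603.


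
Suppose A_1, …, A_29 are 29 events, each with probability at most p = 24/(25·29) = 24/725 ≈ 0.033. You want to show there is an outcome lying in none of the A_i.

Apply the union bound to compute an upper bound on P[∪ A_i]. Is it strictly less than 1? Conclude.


Union bound: P[∪_{i=1}^{29} A_i] ≤ Σ_i P[A_i] ≤ 29·p = 29·(24/725) = 24/25.
Numerically: 24/25 ≈ 0.960.
Is 24/25 < 1? YES.
Since P[∪ A_i] ≤ 24/25 < 1, the complement has P[∩ A_i^c] ≥ 1 − 24/25 = 1/25 > 0, so some outcome avoids every A_i.

29·p = 24/25 ≈ 0.960; existence CERTIFIED by the union bound.


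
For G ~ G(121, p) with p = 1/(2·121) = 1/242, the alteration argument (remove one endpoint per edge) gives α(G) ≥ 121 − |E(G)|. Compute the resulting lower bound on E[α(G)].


E[|E(G)|] = C(121, 2)·p = 7260 · (1/242) = 30.
E[α(G)] ≥ n − E[|E(G)|] = 121 − 30 = 91.
Numerically: ≈ 91.00000.
(This is only a lower bound; the true E[α(G)] may be larger.)

E[α(G)] ≥ 91 ≈ 91.00000.


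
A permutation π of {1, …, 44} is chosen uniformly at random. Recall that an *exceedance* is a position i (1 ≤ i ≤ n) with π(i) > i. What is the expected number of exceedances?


Write X = Σ_{i=1}^{44} X_i, where X_i = 1_{π(i) > i}.
For each fixed i, π(i) is uniform over {1, …, 44} (marginal of a uniform permutation), so P[π(i) > i] = (n − i)/n. Summing: Σ_{i=1}^{44} (n − i)/n = (0 + 1 + … + 43)/44 = 44(44 − 1)/(2·44) = (44 − 1)/2.
Hence E[X] = Σ_{i=1}^{44} (44 − i)/44 = 43/2 ≈ 21.500000.

E[X] = 43/2 = 21.500000.


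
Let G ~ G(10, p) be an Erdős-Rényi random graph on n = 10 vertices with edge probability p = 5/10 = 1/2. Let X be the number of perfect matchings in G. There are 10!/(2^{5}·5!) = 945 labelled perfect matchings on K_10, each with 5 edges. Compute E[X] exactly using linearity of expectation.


K_10 has 10!/(2^{5}·5!) = 945 labelled perfect matchings.
For each such perfect matching H, let X_H = 1 if all 5 edges of H are present in G. Then P[X_H = 1] = p^{5} = (1/2)^{5} = 1/32.
Summing the indicators: E[X] = Σ_H E[X_H] = 945 · p^{5} = 945 · 1/32 = 945/32.
Numerically: E[X] ≈ 29.5312.

E[X] = 945 · (1/2)^{5} = 945/32 ≈ 29.5312.


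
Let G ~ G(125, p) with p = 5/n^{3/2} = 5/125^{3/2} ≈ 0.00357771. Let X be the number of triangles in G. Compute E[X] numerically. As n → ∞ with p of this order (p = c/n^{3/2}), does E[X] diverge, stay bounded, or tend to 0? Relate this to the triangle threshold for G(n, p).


Number of potential triangles: C(125, 3) = 317750.
Each occurs with probability p³ ≈ (0.00357771)³ ≈ 4.57946722e-08.
By linearity: E[X] = C(125, 3)·p³ ≈ 317750 · 4.57946722e-08 ≈ 0.014551.
Since α = 3/2 > 1, p = c/n^{3/2} = o(1/n) is below the triangle threshold p ~ 1/n. Asymptotically E[X] ~ (c³/6)·n^{3(1−α)} = (5³/6)·n^{-1.5} → 0, so by Markov's inequality G has no triangles w.h.p.

E[X] ≈ 0.014551; in regime p = Θ(1/n^{3/2}) E[X] tends to 0 (below the triangle threshold p ~ 1/n).


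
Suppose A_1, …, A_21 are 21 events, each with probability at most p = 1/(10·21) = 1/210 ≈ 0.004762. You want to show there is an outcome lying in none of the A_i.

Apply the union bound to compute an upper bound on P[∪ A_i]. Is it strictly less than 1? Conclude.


Union bound: P[∪_{i=1}^{21} A_i] ≤ Σ_i P[A_i] ≤ 21·p = 21·(1/210) = 1/10.
Numerically: 1/10 ≈ 0.100000.
Is 1/10 < 1? YES.
Since P[∪ A_i] ≤ 1/10 < 1, the complement has P[∩ A_i^c] ≥ 1 − 1/10 = 9/10 > 0, so some outcome avoids every A_i.

21·p = 1/10 ≈ 0.100000; existence CERTIFIED by the union bound.


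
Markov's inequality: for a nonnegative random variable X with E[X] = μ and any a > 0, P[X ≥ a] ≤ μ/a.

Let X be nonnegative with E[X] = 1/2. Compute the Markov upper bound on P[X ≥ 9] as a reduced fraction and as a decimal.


μ = E[X] = 1/2, a = 9.
Markov: P[X ≥ 9] ≤ μ/a = (1/2)/9 = 1/18.
Numerically: ≈ 0.05556.
(Since a = 9 > μ = 0.50000, the bound 1/18 is < 1 and informative.)

P[X ≥ 9] ≤ 1/18 ≈ 0.05556.


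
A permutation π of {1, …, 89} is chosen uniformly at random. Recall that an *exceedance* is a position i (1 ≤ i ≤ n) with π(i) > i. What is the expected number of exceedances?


Write X = Σ_{i=1}^{89} X_i, where X_i = 1_{π(i) > i}.
For each fixed i, π(i) is uniform over {1, …, 89} (marginal of a uniform permutation), so P[π(i) > i] = (n − i)/n. Summing: Σ_{i=1}^{89} (n − i)/n = (0 + 1 + … + 88)/89 = 89(89 − 1)/(2·89) = (89 − 1)/2.
Hence E[X] = Σ_{i=1}^{89} (89 − i)/89 = 44 ≈ 44.000000.

E[X] = 44 = 44.000000.


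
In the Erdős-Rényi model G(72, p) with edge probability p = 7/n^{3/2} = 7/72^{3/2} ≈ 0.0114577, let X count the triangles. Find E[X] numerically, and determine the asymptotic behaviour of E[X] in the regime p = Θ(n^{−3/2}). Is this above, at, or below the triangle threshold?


Number of potential triangles: C(72, 3) = 59640.
Each occurs with probability p³ ≈ (0.0114577)³ ≈ 1.50417334e-06.
By linearity: E[X] = C(72, 3)·p³ ≈ 59640 · 1.50417334e-06 ≈ 0.089709.
Since α = 3/2 > 1, p = c/n^{3/2} = o(1/n) is below the triangle threshold p ~ 1/n. Asymptotically E[X] ~ (c³/6)·n^{3(1−α)} = (7³/6)·n^{-1.5} → 0, so by Markov's inequality G has no triangles w.h.p.

E[X] ≈ 0.089709; in regime p = Θ(1/n^{3/2}) E[X] tends to 0 (below the triangle threshold p ~ 1/n).


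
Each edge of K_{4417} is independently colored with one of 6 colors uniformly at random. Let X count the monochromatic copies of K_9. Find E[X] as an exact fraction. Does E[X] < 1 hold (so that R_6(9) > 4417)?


E[X] = C(4417, 9) · 6^{1 − 36} = 1749208766098544225331185560 · 6^{−35} = 1749208766098544225331185560/1719070799748422591028658176.
As a reduced fraction: E[X] = 218651095762318028166398195/214883849968552823878582272 ≈ 1.017532.
Is E[X] < 1? NO.
Since E[X] ≥ 1, the first-moment bound is inconclusive at n = 4417; it does NOT by itself certify R_6(9) > 4417.

E[X] = 218651095762318028166398195/214883849968552823878582272 ≈ 1.017532; E[X] ≥ 1; first-moment method inconclusive here.


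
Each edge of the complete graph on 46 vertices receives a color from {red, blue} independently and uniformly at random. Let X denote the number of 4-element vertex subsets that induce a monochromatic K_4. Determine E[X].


Let X = Σ_S X_S over the C(46, 4) = 163185 subsets S of size 4, where X_S = 1 if the K_4 on S is monochromatic.
For a fixed S, the K_4 on S has C(4, 2) = 6 edges. P[all 6 edges red] = (1/2)^6, and likewise for blue, so P[monochromatic] = 2·(1/2)^6 = 2^{1 − 6} = 1/32.
Summing: E[X] = C(46, 4) · 2^{1 − 6} = 163185 · 1/32 = 163185/32.
Numerically: E[X] ≈ 5099.5312.

E[X] = C(46,4)·2^(1−C(4,2)) = 163185/32 ≈ 5099.5312.


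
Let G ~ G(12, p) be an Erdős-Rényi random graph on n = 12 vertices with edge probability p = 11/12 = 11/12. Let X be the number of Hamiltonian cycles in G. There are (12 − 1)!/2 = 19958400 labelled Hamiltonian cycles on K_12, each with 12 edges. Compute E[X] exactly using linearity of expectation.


K_12 has (12 − 1)!/2 = 19958400 labelled Hamiltonian cycles.
For each such Hamiltonian cycle H, let X_H = 1 if all 12 edges of H are present in G. Then P[X_H = 1] = p^{12} = (11/12)^{12} = 3138428376721/8916100448256.
Summing the indicators: E[X] = Σ_H E[X_H] = 19958400 · p^{12} = 19958400 · 3138428376721/8916100448256 = 6041474625187925/859963392.
Numerically: E[X] ≈ 7.03e+06.

E[X] = 19958400 · (11/12)^{12} = 6041474625187925/859963392 ≈ 7.03e+06.


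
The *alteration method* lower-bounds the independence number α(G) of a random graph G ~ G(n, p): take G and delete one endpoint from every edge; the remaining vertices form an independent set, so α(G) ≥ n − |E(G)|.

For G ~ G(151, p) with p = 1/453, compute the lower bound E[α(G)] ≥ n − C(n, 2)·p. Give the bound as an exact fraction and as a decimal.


E[|E(G)|] = C(151, 2)·p = 11325 · (1/453) = 25.
E[α(G)] ≥ n − E[|E(G)|] = 151 − 25 = 126.
Numerically: ≈ 126.000.
(This is only a lower bound; the true E[α(G)] may be larger.)

E[α(G)] ≥ 126 ≈ 126.000.


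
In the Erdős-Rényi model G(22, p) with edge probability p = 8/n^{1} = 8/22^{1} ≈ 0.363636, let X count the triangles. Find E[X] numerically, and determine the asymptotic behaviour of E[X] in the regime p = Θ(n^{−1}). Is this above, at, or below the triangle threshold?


Number of potential triangles: C(22, 3) = 1540.
Each occurs with probability p³ ≈ (0.363636)³ ≈ 4.80841473e-02.
By linearity: E[X] = C(22, 3)·p³ ≈ 1540 · 4.80841473e-02 ≈ 74.049587.
Here α = 1, so p = 8/n is exactly at the triangle threshold p ~ 1/n. Asymptotically E[X] → c³/6 = 8³/6 = 256/3 ≈ 85.333333, a bounded constant. In this regime the triangle count is asymptotically Poisson(c³/6).

E[X] ≈ 74.049587; in regime p = Θ(1/n^{1}) E[X] stays bounded (at the triangle threshold p ~ 1/n).


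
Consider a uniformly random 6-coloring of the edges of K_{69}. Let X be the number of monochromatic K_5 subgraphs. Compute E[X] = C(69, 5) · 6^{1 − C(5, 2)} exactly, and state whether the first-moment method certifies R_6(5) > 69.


E[X] = C(69, 5) · 6^{1 − 10} = 11238513 · 6^{−9} = 11238513/10077696.
As a reduced fraction: E[X] = 3746171/3359232 ≈ 1.115187.
Is E[X] < 1? NO.
Since E[X] ≥ 1, the first-moment bound is inconclusive at n = 69; it does NOT by itself certify R_6(5) > 69.

E[X] = 3746171/3359232 ≈ 1.115187; E[X] ≥ 1; first-moment method inconclusive here.


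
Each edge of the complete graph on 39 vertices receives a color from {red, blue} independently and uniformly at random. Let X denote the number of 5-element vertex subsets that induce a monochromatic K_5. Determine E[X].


Let X = Σ_S X_S over the C(39, 5) = 575757 subsets S of size 5, where X_S = 1 if the K_5 on S is monochromatic.
For a fixed S, the K_5 on S has C(5, 2) = 10 edges. P[all 10 edges red] = (1/2)^10, and likewise for blue, so P[monochromatic] = 2·(1/2)^10 = 2^{1 − 10} = 1/512.
By linearity of expectation: E[X] = C(39, 5) · 2^{1 − 10} = 575757 · 1/512 = 575757/512.
Numerically: E[X] ≈ 1124.52539.

E[X] = C(39,5)·2^(1−C(5,2)) = 575757/512 ≈ 1124.52539.


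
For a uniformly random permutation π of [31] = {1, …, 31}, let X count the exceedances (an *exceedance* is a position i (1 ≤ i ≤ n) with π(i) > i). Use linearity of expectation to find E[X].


Write X = Σ_{i=1}^{31} X_i, where X_i = 1_{π(i) > i}.
For each fixed i, π(i) is uniform over {1, …, 31} (marginal of a uniform permutation), so P[π(i) > i] = (n − i)/n. Summing: Σ_{i=1}^{31} (n − i)/n = (0 + 1 + … + 30)/31 = 31(31 − 1)/(2·31) = (31 − 1)/2.
Hence E[X] = Σ_{i=1}^{31} (31 − i)/31 = 15 ≈ 15.000.

E[X] = 15 = 15.000.


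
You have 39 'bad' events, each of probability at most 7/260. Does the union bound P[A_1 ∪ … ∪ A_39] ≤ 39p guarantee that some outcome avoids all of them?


Union bound: P[∪_{i=1}^{39} A_i] ≤ Σ_i P[A_i] ≤ 39·p = 39·(7/260) = 21/20.
Numerically: 21/20 ≈ 1.05000.
Is 21/20 < 1? NO.
Since the bound 21/20 is ≥ 1, the union bound is uninformative here; it does NOT by itself certify existence.

39·p = 21/20 ≈ 1.05000; existence NOT certified by the union bound.


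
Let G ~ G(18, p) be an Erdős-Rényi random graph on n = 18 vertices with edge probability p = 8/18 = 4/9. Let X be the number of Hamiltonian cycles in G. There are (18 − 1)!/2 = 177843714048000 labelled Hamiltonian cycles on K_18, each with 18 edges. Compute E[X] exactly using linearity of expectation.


K_18 has (18 − 1)!/2 = 177843714048000 labelled Hamiltonian cycles.
For each such Hamiltonian cycle H, let X_H = 1 if all 18 edges of H are present in G. Then P[X_H = 1] = p^{18} = (4/9)^{18} = 68719476736/150094635296999121.
By linearity of expectation: E[X] = Σ_H E[X_H] = 177843714048000 · p^{18} = 177843714048000 · 68719476736/150094635296999121 = 16764508875398316032000/205891132094649.
Numerically: E[X] ≈ 8.14e+07.

E[X] = 177843714048000 · (4/9)^{18} = 16764508875398316032000/205891132094649 ≈ 8.14e+07.


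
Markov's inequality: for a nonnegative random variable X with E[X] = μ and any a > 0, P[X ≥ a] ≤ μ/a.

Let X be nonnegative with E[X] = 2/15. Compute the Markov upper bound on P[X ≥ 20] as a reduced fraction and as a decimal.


μ = E[X] = 2/15, a = 20.
Markov: P[X ≥ 20] ≤ μ/a = (2/15)/20 = 1/150.
Numerically: ≈ 0.006667.
(Since a = 20 > μ = 0.133333, the bound 1/150 is < 1 and informative.)

P[X ≥ 20] ≤ 1/150 ≈ 0.006667.


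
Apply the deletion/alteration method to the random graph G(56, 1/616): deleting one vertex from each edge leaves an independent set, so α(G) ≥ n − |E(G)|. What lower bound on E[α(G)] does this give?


E[|E(G)|] = C(56, 2)·p = 1540 · (1/616) = 5/2.
E[α(G)] ≥ n − E[|E(G)|] = 56 − 5/2 = 107/2.
Numerically: ≈ 53.50000.
(This is only a lower bound; the true E[α(G)] may be larger.)

E[α(G)] ≥ 107/2 ≈ 53.50000.


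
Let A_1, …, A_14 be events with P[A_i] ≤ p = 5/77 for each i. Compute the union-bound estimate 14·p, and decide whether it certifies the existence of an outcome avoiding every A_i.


Union bound: P[∪_{i=1}^{14} A_i] ≤ Σ_i P[A_i] ≤ 14·p = 14·(5/77) = 10/11.
Numerically: 10/11 ≈ 0.909091.
Is 10/11 < 1? YES.
Since P[∪ A_i] ≤ 10/11 < 1, the complement has P[∩ A_i^c] ≥ 1 − 10/11 = 1/11 > 0, so some outcome avoids every A_i.

14·p = 10/11 ≈ 0.909091; existence CERTIFIED by the union bound.


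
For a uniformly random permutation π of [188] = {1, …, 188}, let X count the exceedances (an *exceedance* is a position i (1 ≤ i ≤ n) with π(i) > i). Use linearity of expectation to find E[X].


Write X = Σ_{i=1}^{188} X_i, where X_i = 1_{π(i) > i}.
For each fixed i, π(i) is uniform over {1, …, 188} (marginal of a uniform permutation), so P[π(i) > i] = (n − i)/n. Summing: Σ_{i=1}^{188} (n − i)/n = (0 + 1 + … + 187)/188 = 188(188 − 1)/(2·188) = (188 − 1)/2.
Hence E[X] = Σ_{i=1}^{188} (188 − i)/188 = 187/2 ≈ 93.500.

E[X] = 187/2 = 93.500.


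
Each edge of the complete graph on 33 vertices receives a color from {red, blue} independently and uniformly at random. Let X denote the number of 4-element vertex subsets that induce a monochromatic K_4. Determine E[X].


Let X = Σ_S X_S over the C(33, 4) = 40920 subsets S of size 4, where X_S = 1 if the K_4 on S is monochromatic.
For a fixed S, the K_4 on S has C(4, 2) = 6 edges. P[all 6 edges red] = (1/2)^6, and likewise for blue, so P[monochromatic] = 2·(1/2)^6 = 2^{1 − 6} = 1/32.
Summing: E[X] = C(33, 4) · 2^{1 − 6} = 40920 · 1/32 = 5115/4.
Numerically: E[X] ≈ 1278.7500.

E[X] = C(33,4)·2^(1−C(4,2)) = 5115/4 ≈ 1278.7500.


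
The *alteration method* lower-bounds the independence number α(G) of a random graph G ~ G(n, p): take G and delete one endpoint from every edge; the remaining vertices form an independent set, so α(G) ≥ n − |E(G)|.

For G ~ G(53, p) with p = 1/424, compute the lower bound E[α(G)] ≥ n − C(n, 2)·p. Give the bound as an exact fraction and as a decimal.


E[|E(G)|] = C(53, 2)·p = 1378 · (1/424) = 13/4.
E[α(G)] ≥ n − E[|E(G)|] = 53 − 13/4 = 199/4.
Numerically: ≈ 49.750000.
(This is only a lower bound; the true E[α(G)] may be larger.)

E[α(G)] ≥ 199/4 ≈ 49.750000.


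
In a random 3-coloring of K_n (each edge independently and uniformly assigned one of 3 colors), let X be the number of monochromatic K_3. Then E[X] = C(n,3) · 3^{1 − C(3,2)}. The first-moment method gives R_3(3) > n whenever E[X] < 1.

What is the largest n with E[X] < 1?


We need C(n, 3) · 3^{1 − 3} < 1, i.e. C(n, 3) < 3^{3 − 1} = 9.
Check values of n near the boundary:
  n = 3: C(3, 3) = 1; 1 < 9? YES
  n = 4: C(4, 3) = 4; 4 < 9? YES
  n = 5: C(5, 3) = 10; 10 < 9? NO
  n = 6: C(6, 3) = 20; 20 < 9? NO
The largest n with C(n, 3) < 9 is n = 4 (where E[X] = 4/9 ≈ 0.4444444). Hence R_3(3) > 4, i.e. R_3(3) ≥ 5.

Largest n = 4; hence R_3(3) > 4.


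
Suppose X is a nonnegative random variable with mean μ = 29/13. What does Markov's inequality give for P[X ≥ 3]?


μ = E[X] = 29/13, a = 3.
Markov: P[X ≥ 3] ≤ μ/a = (29/13)/3 = 29/39.
Numerically: ≈ 0.74359.
(Since a = 3 > μ = 2.23077, the bound 29/39 is < 1 and informative.)

P[X ≥ 3] ≤ 29/39 ≈ 0.74359.


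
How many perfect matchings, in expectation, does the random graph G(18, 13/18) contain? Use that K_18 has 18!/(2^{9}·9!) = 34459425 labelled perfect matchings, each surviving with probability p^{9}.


K_18 has 18!/(2^{9}·9!) = 34459425 labelled perfect matchings.
For each such perfect matching H, let X_H = 1 if all 9 edges of H are present in G. Then P[X_H = 1] = p^{9} = (13/18)^{9} = 10604499373/198359290368.
By linearity of expectation: E[X] = Σ_H E[X_H] = 34459425 · p^{9} = 34459425 · 10604499373/198359290368 = 4511419145758525/2448880128.
Numerically: E[X] ≈ 1.84224e+06.

E[X] = 34459425 · (13/18)^{9} = 4511419145758525/2448880128 ≈ 1.84224e+06.


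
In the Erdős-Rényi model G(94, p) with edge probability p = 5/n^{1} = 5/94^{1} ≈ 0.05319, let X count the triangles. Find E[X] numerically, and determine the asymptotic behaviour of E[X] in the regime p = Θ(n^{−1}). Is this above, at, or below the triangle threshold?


Number of potential triangles: C(94, 3) = 134044.
Each occurs with probability p³ ≈ (0.05319)³ ≈ 1.504965e-04.
By linearity: E[X] = C(94, 3)·p³ ≈ 134044 · 1.504965e-04 ≈ 20.1732.
Here α = 1, so p = 5/n is exactly at the triangle threshold p ~ 1/n. Asymptotically E[X] → c³/6 = 5³/6 = 125/6 ≈ 20.8333, a bounded constant. In this regime the triangle count is asymptotically Poisson(c³/6).

E[X] ≈ 20.1732; in regime p = Θ(1/n^{1}) E[X] stays bounded (at the triangle threshold p ~ 1/n).


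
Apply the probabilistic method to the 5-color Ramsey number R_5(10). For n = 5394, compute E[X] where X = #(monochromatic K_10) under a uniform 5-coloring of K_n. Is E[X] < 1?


E[X] = C(5394, 10) · 5^{1 − 45} = 5697982524930156243149785372878 · 5^{−44} = 5697982524930156243149785372878/5684341886080801486968994140625.
As a reduced fraction: E[X] = 5697982524930156243149785372878/5684341886080801486968994140625 ≈ 1.0024.
Is E[X] < 1? NO.
Since E[X] ≥ 1, the first-moment bound is inconclusive at n = 5394; it does NOT by itself certify R_5(10) > 5394.

E[X] = 5697982524930156243149785372878/5684341886080801486968994140625 ≈ 1.0024; E[X] ≥ 1; first-moment method inconclusive here.


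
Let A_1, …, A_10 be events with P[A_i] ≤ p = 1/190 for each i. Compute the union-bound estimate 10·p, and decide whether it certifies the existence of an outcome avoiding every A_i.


Union bound: P[∪_{i=1}^{10} A_i] ≤ Σ_i P[A_i] ≤ 10·p = 10·(1/190) = 1/19.
Numerically: 1/19 ≈ 0.0526316.
Is 1/19 < 1? YES.
Since P[∪ A_i] ≤ 1/19 < 1, the complement has P[∩ A_i^c] ≥ 1 − 1/19 = 18/19 > 0, so some outcome avoids every A_i.

10·p = 1/19 ≈ 0.0526316; existence CERTIFIED by the union bound.


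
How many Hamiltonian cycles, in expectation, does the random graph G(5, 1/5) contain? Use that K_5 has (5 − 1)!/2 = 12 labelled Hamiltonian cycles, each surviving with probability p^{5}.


K_5 has (5 − 1)!/2 = 12 labelled Hamiltonian cycles.
For each such Hamiltonian cycle H, let X_H = 1 if all 5 edges of H are present in G. Then P[X_H = 1] = p^{5} = (1/5)^{5} = 1/3125.
By linearity of expectation: E[X] = Σ_H E[X_H] = 12 · p^{5} = 12 · 1/3125 = 12/3125.
Numerically: E[X] ≈ 0.00384.

E[X] = 12 · (1/5)^{5} = 12/3125 ≈ 0.00384.


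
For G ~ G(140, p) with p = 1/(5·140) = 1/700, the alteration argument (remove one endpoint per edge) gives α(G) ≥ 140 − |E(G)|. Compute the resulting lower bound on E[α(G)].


E[|E(G)|] = C(140, 2)·p = 9730 · (1/700) = 139/10.
E[α(G)] ≥ n − E[|E(G)|] = 140 − 139/10 = 1261/10.
Numerically: ≈ 126.100000.
(This is only a lower bound; the true E[α(G)] may be larger.)

E[α(G)] ≥ 1261/10 ≈ 126.100000.


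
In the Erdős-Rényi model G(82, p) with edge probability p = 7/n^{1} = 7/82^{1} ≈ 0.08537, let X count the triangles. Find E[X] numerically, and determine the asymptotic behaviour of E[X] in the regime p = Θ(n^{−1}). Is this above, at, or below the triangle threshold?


Number of potential triangles: C(82, 3) = 88560.
Each occurs with probability p³ ≈ (0.08537)³ ≈ 6.220891e-04.
By linearity: E[X] = C(82, 3)·p³ ≈ 88560 · 6.220891e-04 ≈ 55.0922.
Here α = 1, so p = 7/n is exactly at the triangle threshold p ~ 1/n. Asymptotically E[X] → c³/6 = 7³/6 = 343/6 ≈ 57.1667, a bounded constant. In this regime the triangle count is asymptotically Poisson(c³/6).

E[X] ≈ 55.0922; in regime p = Θ(1/n^{1}) E[X] stays bounded (at the triangle threshold p ~ 1/n).


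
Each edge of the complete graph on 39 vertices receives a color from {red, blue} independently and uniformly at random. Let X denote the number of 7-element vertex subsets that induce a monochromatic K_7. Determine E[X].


Let X = Σ_S X_S over the C(39, 7) = 15380937 subsets S of size 7, where X_S = 1 if the K_7 on S is monochromatic.
For a fixed S, the K_7 on S has C(7, 2) = 21 edges. P[all 21 edges red] = (1/2)^21, and likewise for blue, so P[monochromatic] = 2·(1/2)^21 = 2^{1 − 21} = 1/1048576.
Summing: E[X] = C(39, 7) · 2^{1 − 21} = 15380937 · 1/1048576 = 15380937/1048576.
Numerically: E[X] ≈ 14.668.

E[X] = C(39,7)·2^(1−C(7,2)) = 15380937/1048576 ≈ 14.668.


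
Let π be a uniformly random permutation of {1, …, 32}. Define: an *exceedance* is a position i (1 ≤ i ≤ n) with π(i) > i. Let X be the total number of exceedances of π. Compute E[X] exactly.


Write X = Σ_{i=1}^{32} X_i, where X_i = 1_{π(i) > i}.
For each fixed i, π(i) is uniform over {1, …, 32} (marginal of a uniform permutation), so P[π(i) > i] = (n − i)/n. Summing: Σ_{i=1}^{32} (n − i)/n = (0 + 1 + … + 31)/32 = 32(32 − 1)/(2·32) = (32 − 1)/2.
Hence E[X] = Σ_{i=1}^{32} (32 − i)/32 = 31/2 ≈ 15.500.

E[X] = 31/2 = 15.500.


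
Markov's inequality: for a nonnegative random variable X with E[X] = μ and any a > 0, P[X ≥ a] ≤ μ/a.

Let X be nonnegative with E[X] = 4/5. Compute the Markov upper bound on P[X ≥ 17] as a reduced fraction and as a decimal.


μ = E[X] = 4/5, a = 17.
Markov: P[X ≥ 17] ≤ μ/a = (4/5)/17 = 4/85.
Numerically: ≈ 0.0471.
(Since a = 17 > μ = 0.8000, the bound 4/85 is < 1 and informative.)

P[X ≥ 17] ≤ 4/85 ≈ 0.0471.


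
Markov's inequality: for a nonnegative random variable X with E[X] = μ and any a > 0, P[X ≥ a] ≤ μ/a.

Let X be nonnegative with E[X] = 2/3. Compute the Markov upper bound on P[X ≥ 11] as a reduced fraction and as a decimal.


μ = E[X] = 2/3, a = 11.
Markov: P[X ≥ 11] ≤ μ/a = (2/3)/11 = 2/33.
Numerically: ≈ 0.0606.
(Since a = 11 > μ = 0.6667, the bound 2/33 is < 1 and informative.)

P[X ≥ 11] ≤ 2/33 ≈ 0.0606.


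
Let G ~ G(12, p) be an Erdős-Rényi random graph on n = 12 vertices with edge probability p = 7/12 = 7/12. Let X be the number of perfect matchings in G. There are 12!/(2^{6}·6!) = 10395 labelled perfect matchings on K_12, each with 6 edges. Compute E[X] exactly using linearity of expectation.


K_12 has 12!/(2^{6}·6!) = 10395 labelled perfect matchings.
For each such perfect matching H, let X_H = 1 if all 6 edges of H are present in G. Then P[X_H = 1] = p^{6} = (7/12)^{6} = 117649/2985984.
By linearity of expectation: E[X] = Σ_H E[X_H] = 10395 · p^{6} = 10395 · 117649/2985984 = 45294865/110592.
Numerically: E[X] ≈ 409.57.

E[X] = 10395 · (7/12)^{6} = 45294865/110592 ≈ 409.57.


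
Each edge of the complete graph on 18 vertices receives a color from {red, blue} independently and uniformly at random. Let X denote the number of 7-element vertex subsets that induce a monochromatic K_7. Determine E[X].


Let X = Σ_S X_S over the C(18, 7) = 31824 subsets S of size 7, where X_S = 1 if the K_7 on S is monochromatic.
For a fixed S, the K_7 on S has C(7, 2) = 21 edges. P[all 21 edges red] = (1/2)^21, and likewise for blue, so P[monochromatic] = 2·(1/2)^21 = 2^{1 − 21} = 1/1048576.
Summing: E[X] = C(18, 7) · 2^{1 − 21} = 31824 · 1/1048576 = 1989/65536.
Numerically: E[X] ≈ 0.03035.

E[X] = C(18,7)·2^(1−C(7,2)) = 1989/65536 ≈ 0.03035.


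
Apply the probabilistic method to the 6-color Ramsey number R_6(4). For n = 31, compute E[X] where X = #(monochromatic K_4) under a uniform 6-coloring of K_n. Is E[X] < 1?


E[X] = C(31, 4) · 6^{1 − 6} = 31465 · 6^{−5} = 31465/7776.
As a reduced fraction: E[X] = 31465/7776 ≈ 4.046.
Is E[X] < 1? NO.
Since E[X] ≥ 1, the first-moment bound is inconclusive at n = 31; it does NOT by itself certify R_6(4) > 31.

E[X] = 31465/7776 ≈ 4.046; E[X] ≥ 1; first-moment method inconclusive here.


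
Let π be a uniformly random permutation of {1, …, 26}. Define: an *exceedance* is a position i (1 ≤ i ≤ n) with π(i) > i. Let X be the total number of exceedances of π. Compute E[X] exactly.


Write X = Σ_{i=1}^{26} X_i, where X_i = 1_{π(i) > i}.
For each fixed i, π(i) is uniform over {1, …, 26} (marginal of a uniform permutation), so P[π(i) > i] = (n − i)/n. Summing: Σ_{i=1}^{26} (n − i)/n = (0 + 1 + … + 25)/26 = 26(26 − 1)/(2·26) = (26 − 1)/2.
Hence E[X] = Σ_{i=1}^{26} (26 − i)/26 = 25/2 ≈ 12.50000.

E[X] = 25/2 = 12.50000.


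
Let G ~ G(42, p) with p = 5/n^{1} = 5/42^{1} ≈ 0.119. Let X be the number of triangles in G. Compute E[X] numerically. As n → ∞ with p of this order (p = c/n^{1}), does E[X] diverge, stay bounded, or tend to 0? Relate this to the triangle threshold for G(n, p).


Number of potential triangles: C(42, 3) = 11480.
Each occurs with probability p³ ≈ (0.119)³ ≈ 1.687183e-03.
By linearity: E[X] = C(42, 3)·p³ ≈ 11480 · 1.687183e-03 ≈ 19.3689.
Here α = 1, so p = 5/n is exactly at the triangle threshold p ~ 1/n. Asymptotically E[X] → c³/6 = 5³/6 = 125/6 ≈ 20.8333, a bounded constant. In this regime the triangle count is asymptotically Poisson(c³/6).

E[X] ≈ 19.3689; in regime p = Θ(1/n^{1}) E[X] stays bounded (at the triangle threshold p ~ 1/n).


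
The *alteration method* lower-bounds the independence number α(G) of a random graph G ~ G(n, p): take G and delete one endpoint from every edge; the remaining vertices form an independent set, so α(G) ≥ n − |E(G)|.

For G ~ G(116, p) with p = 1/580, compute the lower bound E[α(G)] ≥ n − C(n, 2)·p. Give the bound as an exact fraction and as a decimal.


E[|E(G)|] = C(116, 2)·p = 6670 · (1/580) = 23/2.
E[α(G)] ≥ n − E[|E(G)|] = 116 − 23/2 = 209/2.
Numerically: ≈ 104.500000.
(This is only a lower bound; the true E[α(G)] may be larger.)

E[α(G)] ≥ 209/2 ≈ 104.500000.


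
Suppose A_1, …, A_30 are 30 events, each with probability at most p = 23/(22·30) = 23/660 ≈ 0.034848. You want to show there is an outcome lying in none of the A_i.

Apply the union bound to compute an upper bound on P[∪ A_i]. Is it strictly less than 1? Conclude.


Union bound: P[∪_{i=1}^{30} A_i] ≤ Σ_i P[A_i] ≤ 30·p = 30·(23/660) = 23/22.
Numerically: 23/22 ≈ 1.045455.
Is 23/22 < 1? NO.
Since the bound 23/22 is ≥ 1, the union bound is uninformative here; it does NOT by itself certify existence.

30·p = 23/22 ≈ 1.045455; existence NOT certified by the union bound.


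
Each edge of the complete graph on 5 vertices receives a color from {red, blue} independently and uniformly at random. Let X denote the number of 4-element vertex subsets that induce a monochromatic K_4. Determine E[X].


Let X = Σ_S X_S over the C(5, 4) = 5 subsets S of size 4, where X_S = 1 if the K_4 on S is monochromatic.
For a fixed S, the K_4 on S has C(4, 2) = 6 edges. P[all 6 edges red] = (1/2)^6, and likewise for blue, so P[monochromatic] = 2·(1/2)^6 = 2^{1 − 6} = 1/32.
Summing: E[X] = C(5, 4) · 2^{1 − 6} = 5 · 1/32 = 5/32.
Numerically: E[X] ≈ 0.1562.

E[X] = C(5,4)·2^(1−C(4,2)) = 5/32 ≈ 0.1562.


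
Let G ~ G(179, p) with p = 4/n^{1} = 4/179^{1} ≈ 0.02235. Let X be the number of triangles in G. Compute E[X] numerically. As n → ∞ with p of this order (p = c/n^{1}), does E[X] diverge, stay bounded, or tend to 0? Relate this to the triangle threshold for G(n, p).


Number of potential triangles: C(179, 3) = 939929.
Each occurs with probability p³ ≈ (0.02235)³ ≈ 1.115889e-05.
By linearity: E[X] = C(179, 3)·p³ ≈ 939929 · 1.115889e-05 ≈ 10.4886.
Here α = 1, so p = 4/n is exactly at the triangle threshold p ~ 1/n. Asymptotically E[X] → c³/6 = 4³/6 = 32/3 ≈ 10.6667, a bounded constant. In this regime the triangle count is asymptotically Poisson(c³/6).

E[X] ≈ 10.4886; in regime p = Θ(1/n^{1}) E[X] stays bounded (at the triangle threshold p ~ 1/n).


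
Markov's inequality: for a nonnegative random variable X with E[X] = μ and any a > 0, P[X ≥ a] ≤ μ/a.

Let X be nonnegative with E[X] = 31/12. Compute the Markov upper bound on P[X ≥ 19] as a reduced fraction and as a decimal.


μ = E[X] = 31/12, a = 19.
Markov: P[X ≥ 19] ≤ μ/a = (31/12)/19 = 31/228.
Numerically: ≈ 0.136.
(Since a = 19 > μ = 2.583, the bound 31/228 is < 1 and informative.)

P[X ≥ 19] ≤ 31/228 ≈ 0.136.


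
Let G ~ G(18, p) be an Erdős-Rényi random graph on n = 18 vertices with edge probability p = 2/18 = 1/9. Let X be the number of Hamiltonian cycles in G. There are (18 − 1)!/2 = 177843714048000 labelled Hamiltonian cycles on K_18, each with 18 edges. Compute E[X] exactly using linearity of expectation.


K_18 has (18 − 1)!/2 = 177843714048000 labelled Hamiltonian cycles.
For each such Hamiltonian cycle H, let X_H = 1 if all 18 edges of H are present in G. Then P[X_H = 1] = p^{18} = (1/9)^{18} = 1/150094635296999121.
By linearity of expectation: E[X] = Σ_H E[X_H] = 177843714048000 · p^{18} = 177843714048000 · 1/150094635296999121 = 243955712000/205891132094649.
Numerically: E[X] ≈ 0.00118.

E[X] = 177843714048000 · (1/9)^{18} = 243955712000/205891132094649 ≈ 0.00118.
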